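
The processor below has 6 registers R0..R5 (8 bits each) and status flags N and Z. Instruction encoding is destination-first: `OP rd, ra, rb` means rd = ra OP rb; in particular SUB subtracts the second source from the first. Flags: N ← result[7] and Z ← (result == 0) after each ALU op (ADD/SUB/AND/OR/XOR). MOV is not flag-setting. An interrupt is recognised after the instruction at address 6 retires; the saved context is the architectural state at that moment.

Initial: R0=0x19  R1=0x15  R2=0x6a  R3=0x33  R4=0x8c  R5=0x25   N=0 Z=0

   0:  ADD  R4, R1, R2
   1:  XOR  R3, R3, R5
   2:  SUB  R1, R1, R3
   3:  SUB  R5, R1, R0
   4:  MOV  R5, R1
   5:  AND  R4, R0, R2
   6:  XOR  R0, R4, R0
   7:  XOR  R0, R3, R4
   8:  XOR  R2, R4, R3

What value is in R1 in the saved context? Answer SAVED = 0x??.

SAVED = 0xff

after  0: R0=0x19 R1=0x15 R2=0x6a R3=0x33 R4=0x7f R5=0x25  N=0 Z=0
after  1: R0=0x19 R1=0x15 R2=0x6a R3=0x16 R4=0x7f R5=0x25  N=0 Z=0
after  2: R0=0x19 R1=0xff R2=0x6a R3=0x16 R4=0x7f R5=0x25  N=1 Z=0
after  3: R0=0x19 R1=0xff R2=0x6a R3=0x16 R4=0x7f R5=0xe6  N=1 Z=0
after  4: R0=0x19 R1=0xff R2=0x6a R3=0x16 R4=0x7f R5=0xff  N=1 Z=0
after  5: R0=0x19 R1=0xff R2=0x6a R3=0x16 R4=0x08 R5=0xff  N=0 Z=0
after  6: R0=0x11 R1=0xff R2=0x6a R3=0x16 R4=0x08 R5=0xff  N=0 Z=0
-- IRQ taken; context saved, return-PC = 7 --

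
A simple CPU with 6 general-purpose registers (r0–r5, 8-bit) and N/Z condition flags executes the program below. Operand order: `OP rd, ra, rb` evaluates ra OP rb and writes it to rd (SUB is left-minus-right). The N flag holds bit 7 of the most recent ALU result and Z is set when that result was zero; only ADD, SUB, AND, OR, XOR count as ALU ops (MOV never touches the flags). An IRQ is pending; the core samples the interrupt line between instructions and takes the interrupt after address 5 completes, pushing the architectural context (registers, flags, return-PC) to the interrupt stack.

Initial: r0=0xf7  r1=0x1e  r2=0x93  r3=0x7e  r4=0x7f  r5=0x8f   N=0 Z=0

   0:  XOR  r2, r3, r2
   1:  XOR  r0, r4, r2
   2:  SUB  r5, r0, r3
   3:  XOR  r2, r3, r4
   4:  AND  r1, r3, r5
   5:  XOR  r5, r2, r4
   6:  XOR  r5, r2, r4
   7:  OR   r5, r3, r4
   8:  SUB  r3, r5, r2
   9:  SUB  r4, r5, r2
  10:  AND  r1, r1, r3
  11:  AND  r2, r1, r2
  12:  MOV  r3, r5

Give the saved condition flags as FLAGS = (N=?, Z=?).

FLAGS = (N=0, Z=0)

after  0: r0=0xf7 r1=0x1e r2=0xed r3=0x7e r4=0x7f r5=0x8f  N=1 Z=0
after  1: r0=0x92 r1=0x1e r2=0xed r3=0x7e r4=0x7f r5=0x8f  N=1 Z=0
after  2: r0=0x92 r1=0x1e r2=0xed r3=0x7e r4=0x7f r5=0x14  N=0 Z=0
after  3: r0=0x92 r1=0x1e r2=0x01 r3=0x7e r4=0x7f r5=0x14  N=0 Z=0
after  4: r0=0x92 r1=0x14 r2=0x01 r3=0x7e r4=0x7f r5=0x14  N=0 Z=0
after  5: r0=0x92 r1=0x14 r2=0x01 r3=0x7e r4=0x7f r5=0x7e  N=0 Z=0
-- IRQ taken; context saved, return-PC = 6 --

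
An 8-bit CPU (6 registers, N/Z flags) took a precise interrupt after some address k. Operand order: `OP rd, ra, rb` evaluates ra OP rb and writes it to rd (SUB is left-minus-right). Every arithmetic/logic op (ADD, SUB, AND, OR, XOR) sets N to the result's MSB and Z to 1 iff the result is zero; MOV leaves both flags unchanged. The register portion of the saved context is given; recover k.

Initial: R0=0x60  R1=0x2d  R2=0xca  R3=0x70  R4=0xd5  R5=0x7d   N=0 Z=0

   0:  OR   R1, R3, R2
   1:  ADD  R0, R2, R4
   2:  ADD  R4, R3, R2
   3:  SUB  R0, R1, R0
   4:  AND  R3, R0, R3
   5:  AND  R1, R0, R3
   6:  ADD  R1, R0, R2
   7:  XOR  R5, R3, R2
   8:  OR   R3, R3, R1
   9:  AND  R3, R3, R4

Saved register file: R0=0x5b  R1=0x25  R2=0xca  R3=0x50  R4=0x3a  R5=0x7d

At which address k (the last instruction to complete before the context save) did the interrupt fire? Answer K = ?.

K = 6

after  0: R0=0x60 R1=0xfa R2=0xca R3=0x70 R4=0xd5 R5=0x7d  N=1 Z=0
after  1: R0=0x9f R1=0xfa R2=0xca R3=0x70 R4=0xd5 R5=0x7d  N=1 Z=0
after  2: R0=0x9f R1=0xfa R2=0xca R3=0x70 R4=0x3a R5=0x7d  N=0 Z=0
after  3: R0=0x5b R1=0xfa R2=0xca R3=0x70 R4=0x3a R5=0x7d  N=0 Z=0
after  4: R0=0x5b R1=0xfa R2=0xca R3=0x50 R4=0x3a R5=0x7d  N=0 Z=0
after  5: R0=0x5b R1=0x50 R2=0xca R3=0x50 R4=0x3a R5=0x7d  N=0 Z=0
after  6: R0=0x5b R1=0x25 R2=0xca R3=0x50 R4=0x3a R5=0x7d  N=0 Z=0
-- IRQ taken; context saved, return-PC = 7 --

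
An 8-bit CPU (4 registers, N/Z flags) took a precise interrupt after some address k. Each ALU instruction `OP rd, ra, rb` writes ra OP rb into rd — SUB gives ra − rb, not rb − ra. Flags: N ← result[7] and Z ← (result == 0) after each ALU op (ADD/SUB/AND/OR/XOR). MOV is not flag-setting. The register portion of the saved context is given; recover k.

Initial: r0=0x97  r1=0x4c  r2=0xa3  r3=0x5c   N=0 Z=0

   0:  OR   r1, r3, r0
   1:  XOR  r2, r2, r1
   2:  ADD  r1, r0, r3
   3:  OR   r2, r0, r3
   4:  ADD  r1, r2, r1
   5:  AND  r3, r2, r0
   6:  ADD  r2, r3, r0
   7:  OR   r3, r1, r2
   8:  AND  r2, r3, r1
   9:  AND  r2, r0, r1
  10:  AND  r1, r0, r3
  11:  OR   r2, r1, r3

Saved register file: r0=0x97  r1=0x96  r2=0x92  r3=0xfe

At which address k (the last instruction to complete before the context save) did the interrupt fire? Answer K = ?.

K = 10

after  0: r0=0x97 r1=0xdf r2=0xa3 r3=0x5c  N=1 Z=0
after  1: r0=0x97 r1=0xdf r2=0x7c r3=0x5c  N=0 Z=0
after  2: r0=0x97 r1=0xf3 r2=0x7c r3=0x5c  N=1 Z=0
after  3: r0=0x97 r1=0xf3 r2=0xdf r3=0x5c  N=1 Z=0
after  4: r0=0x97 r1=0xd2 r2=0xdf r3=0x5c  N=1 Z=0
after  5: r0=0x97 r1=0xd2 r2=0xdf r3=0x97  N=1 Z=0
after  6: r0=0x97 r1=0xd2 r2=0x2e r3=0x97  N=0 Z=0
after  7: r0=0x97 r1=0xd2 r2=0x2e r3=0xfe  N=1 Z=0
after  8: r0=0x97 r1=0xd2 r2=0xd2 r3=0xfe  N=1 Z=0
after  9: r0=0x97 r1=0xd2 r2=0x92 r3=0xfe  N=1 Z=0
after 10: r0=0x97 r1=0x96 r2=0x92 r3=0xfe  N=1 Z=0
-- IRQ taken; context saved, return-PC = 11 --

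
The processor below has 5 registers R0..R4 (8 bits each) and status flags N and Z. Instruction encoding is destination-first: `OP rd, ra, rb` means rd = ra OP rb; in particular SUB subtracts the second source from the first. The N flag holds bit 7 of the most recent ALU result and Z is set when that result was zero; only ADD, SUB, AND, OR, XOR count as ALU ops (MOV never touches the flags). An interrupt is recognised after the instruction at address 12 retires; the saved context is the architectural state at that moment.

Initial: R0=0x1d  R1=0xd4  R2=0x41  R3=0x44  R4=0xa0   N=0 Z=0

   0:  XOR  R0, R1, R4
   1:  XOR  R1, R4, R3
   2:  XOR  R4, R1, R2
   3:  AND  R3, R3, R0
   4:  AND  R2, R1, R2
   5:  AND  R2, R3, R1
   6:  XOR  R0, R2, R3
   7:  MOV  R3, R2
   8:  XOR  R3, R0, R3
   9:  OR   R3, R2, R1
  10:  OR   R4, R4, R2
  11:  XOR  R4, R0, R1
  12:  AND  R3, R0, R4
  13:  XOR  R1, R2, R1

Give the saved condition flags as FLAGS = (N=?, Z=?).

after  0: R0=0x74 R1=0xd4 R2=0x41 R3=0x44 R4=0xa0  N=0 Z=0
after  1: R0=0x74 R1=0xe4 R2=0x41 R3=0x44 R4=0xa0  N=1 Z=0
after  2: R0=0x74 R1=0xe4 R2=0x41 R3=0x44 R4=0xa5  N=1 Z=0
after  3: R0=0x74 R1=0xe4 R2=0x41 R3=0x44 R4=0xa5  N=0 Z=0
after  4: R0=0x74 R1=0xe4 R2=0x40 R3=0x44 R4=0xa5  N=0 Z=0
after  5: R0=0x74 R1=0xe4 R2=0x44 R3=0x44 R4=0xa5  N=0 Z=0
after  6: R0=0x00 R1=0xe4 R2=0x44 R3=0x44 R4=0xa5  N=0 Z=1
after  7: R0=0x00 R1=0xe4 R2=0x44 R3=0x44 R4=0xa5  N=0 Z=1
after  8: R0=0x00 R1=0xe4 R2=0x44 R3=0x44 R4=0xa5  N=0 Z=0
after  9: R0=0x00 R1=0xe4 R2=0x44 R3=0xe4 R4=0xa5  N=1 Z=0
after 10: R0=0x00 R1=0xe4 R2=0x44 R3=0xe4 R4=0xe5  N=1 Z=0
after 11: R0=0x00 R1=0xe4 R2=0x44 R3=0xe4 R4=0xe4  N=1 Z=0
after 12: R0=0x00 R1=0xe4 R2=0x44 R3=0x00 R4=0xe4  N=0 Z=1
-- IRQ taken; context saved, return-PC = 13 --

FLAGS = (N=0, Z=1)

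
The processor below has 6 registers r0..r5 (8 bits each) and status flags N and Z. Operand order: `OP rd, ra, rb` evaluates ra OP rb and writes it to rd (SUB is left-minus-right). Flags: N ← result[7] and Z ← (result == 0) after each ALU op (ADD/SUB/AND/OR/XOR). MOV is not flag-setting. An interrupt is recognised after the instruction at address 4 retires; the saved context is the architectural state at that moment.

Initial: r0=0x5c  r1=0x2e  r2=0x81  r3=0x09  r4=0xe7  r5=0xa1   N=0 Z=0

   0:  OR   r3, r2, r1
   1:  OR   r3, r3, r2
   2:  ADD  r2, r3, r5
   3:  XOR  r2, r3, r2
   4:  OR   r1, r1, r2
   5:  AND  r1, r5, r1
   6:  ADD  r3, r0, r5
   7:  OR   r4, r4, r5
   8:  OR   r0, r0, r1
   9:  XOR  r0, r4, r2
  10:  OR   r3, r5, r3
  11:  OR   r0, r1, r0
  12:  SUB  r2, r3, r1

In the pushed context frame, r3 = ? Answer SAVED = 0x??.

SAVED = 0xaf

after  0: r0=0x5c r1=0x2e r2=0x81 r3=0xaf r4=0xe7 r5=0xa1  N=1 Z=0
after  1: r0=0x5c r1=0x2e r2=0x81 r3=0xaf r4=0xe7 r5=0xa1  N=1 Z=0
after  2: r0=0x5c r1=0x2e r2=0x50 r3=0xaf r4=0xe7 r5=0xa1  N=0 Z=0
after  3: r0=0x5c r1=0x2e r2=0xff r3=0xaf r4=0xe7 r5=0xa1  N=1 Z=0
after  4: r0=0x5c r1=0xff r2=0xff r3=0xaf r4=0xe7 r5=0xa1  N=1 Z=0
-- IRQ taken; context saved, return-PC = 5 --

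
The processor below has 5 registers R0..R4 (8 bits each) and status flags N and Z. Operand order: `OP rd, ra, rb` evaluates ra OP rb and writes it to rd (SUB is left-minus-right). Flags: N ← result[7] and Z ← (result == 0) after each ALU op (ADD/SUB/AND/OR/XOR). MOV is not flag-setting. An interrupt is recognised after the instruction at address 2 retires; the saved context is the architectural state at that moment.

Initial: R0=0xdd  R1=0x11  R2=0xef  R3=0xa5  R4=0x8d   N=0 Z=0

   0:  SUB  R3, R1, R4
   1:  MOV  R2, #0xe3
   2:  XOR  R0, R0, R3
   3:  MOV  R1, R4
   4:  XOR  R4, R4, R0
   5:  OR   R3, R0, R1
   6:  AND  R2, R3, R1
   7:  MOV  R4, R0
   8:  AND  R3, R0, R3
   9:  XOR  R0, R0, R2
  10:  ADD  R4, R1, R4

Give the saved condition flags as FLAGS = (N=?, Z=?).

after  0: R0=0xdd R1=0x11 R2=0xef R3=0x84 R4=0x8d  N=1 Z=0
after  1: R0=0xdd R1=0x11 R2=0xe3 R3=0x84 R4=0x8d  N=1 Z=0
after  2: R0=0x59 R1=0x11 R2=0xe3 R3=0x84 R4=0x8d  N=0 Z=0
-- IRQ taken; context saved, return-PC = 3 --

FLAGS = (N=0, Z=0)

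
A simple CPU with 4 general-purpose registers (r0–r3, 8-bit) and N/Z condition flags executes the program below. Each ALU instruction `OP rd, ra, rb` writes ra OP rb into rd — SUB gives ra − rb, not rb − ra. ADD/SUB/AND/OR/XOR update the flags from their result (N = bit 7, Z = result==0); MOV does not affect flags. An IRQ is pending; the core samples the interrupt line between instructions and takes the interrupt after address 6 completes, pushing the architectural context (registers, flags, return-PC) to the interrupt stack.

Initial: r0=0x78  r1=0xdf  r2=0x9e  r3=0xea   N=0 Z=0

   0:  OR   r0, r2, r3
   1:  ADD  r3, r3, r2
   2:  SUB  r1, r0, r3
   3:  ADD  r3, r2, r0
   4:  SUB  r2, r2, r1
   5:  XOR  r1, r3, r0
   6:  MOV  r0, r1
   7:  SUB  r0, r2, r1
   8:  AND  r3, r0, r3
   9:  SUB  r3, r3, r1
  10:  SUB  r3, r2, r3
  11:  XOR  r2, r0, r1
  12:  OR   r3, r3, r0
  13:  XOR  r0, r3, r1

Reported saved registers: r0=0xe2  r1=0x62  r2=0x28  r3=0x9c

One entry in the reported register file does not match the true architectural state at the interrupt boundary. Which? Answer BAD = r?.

BAD = r0

after  0: r0=0xfe r1=0xdf r2=0x9e r3=0xea  N=1 Z=0
after  1: r0=0xfe r1=0xdf r2=0x9e r3=0x88  N=1 Z=0
after  2: r0=0xfe r1=0x76 r2=0x9e r3=0x88  N=0 Z=0
after  3: r0=0xfe r1=0x76 r2=0x9e r3=0x9c  N=1 Z=0
after  4: r0=0xfe r1=0x76 r2=0x28 r3=0x9c  N=0 Z=0
after  5: r0=0xfe r1=0x62 r2=0x28 r3=0x9c  N=0 Z=0
after  6: r0=0x62 r1=0x62 r2=0x28 r3=0x9c  N=0 Z=0
-- IRQ taken; context saved, return-PC = 7 --
mismatch: r0: reported 0xe2 vs actual 0x62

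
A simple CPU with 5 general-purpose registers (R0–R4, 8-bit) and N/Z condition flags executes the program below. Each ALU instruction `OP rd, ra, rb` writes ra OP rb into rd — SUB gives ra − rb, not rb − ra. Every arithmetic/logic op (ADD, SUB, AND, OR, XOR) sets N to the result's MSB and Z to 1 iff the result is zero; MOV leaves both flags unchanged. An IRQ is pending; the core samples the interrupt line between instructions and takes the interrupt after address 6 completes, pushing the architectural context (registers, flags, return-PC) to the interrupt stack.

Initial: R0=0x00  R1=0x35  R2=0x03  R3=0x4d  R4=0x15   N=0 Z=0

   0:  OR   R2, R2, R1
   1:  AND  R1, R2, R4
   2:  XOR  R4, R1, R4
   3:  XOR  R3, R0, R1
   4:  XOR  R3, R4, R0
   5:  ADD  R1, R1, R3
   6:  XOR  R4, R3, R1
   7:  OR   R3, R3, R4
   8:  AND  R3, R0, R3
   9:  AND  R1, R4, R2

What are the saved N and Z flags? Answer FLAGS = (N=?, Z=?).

after  0: R0=0x00 R1=0x35 R2=0x37 R3=0x4d R4=0x15  N=0 Z=0
after  1: R0=0x00 R1=0x15 R2=0x37 R3=0x4d R4=0x15  N=0 Z=0
after  2: R0=0x00 R1=0x15 R2=0x37 R3=0x4d R4=0x00  N=0 Z=1
after  3: R0=0x00 R1=0x15 R2=0x37 R3=0x15 R4=0x00  N=0 Z=0
after  4: R0=0x00 R1=0x15 R2=0x37 R3=0x00 R4=0x00  N=0 Z=1
after  5: R0=0x00 R1=0x15 R2=0x37 R3=0x00 R4=0x00  N=0 Z=0
after  6: R0=0x00 R1=0x15 R2=0x37 R3=0x00 R4=0x15  N=0 Z=0
-- IRQ taken; context saved, return-PC = 7 --

FLAGS = (N=0, Z=0)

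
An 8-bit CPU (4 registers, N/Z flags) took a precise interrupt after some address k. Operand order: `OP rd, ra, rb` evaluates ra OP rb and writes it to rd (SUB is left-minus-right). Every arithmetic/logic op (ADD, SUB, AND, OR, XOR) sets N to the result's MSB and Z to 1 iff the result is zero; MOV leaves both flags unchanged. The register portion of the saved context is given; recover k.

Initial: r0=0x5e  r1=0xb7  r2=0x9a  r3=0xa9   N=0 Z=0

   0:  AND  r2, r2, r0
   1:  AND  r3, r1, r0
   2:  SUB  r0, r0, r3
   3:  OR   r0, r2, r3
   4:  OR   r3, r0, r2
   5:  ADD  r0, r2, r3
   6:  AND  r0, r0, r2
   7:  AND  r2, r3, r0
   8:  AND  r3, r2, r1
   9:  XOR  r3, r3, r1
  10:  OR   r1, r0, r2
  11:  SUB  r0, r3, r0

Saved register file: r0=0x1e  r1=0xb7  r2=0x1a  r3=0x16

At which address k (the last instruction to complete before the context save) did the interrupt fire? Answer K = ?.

after  0: r0=0x5e r1=0xb7 r2=0x1a r3=0xa9  N=0 Z=0
after  1: r0=0x5e r1=0xb7 r2=0x1a r3=0x16  N=0 Z=0
after  2: r0=0x48 r1=0xb7 r2=0x1a r3=0x16  N=0 Z=0
after  3: r0=0x1e r1=0xb7 r2=0x1a r3=0x16  N=0 Z=0
-- IRQ taken; context saved, return-PC = 4 --

K = 3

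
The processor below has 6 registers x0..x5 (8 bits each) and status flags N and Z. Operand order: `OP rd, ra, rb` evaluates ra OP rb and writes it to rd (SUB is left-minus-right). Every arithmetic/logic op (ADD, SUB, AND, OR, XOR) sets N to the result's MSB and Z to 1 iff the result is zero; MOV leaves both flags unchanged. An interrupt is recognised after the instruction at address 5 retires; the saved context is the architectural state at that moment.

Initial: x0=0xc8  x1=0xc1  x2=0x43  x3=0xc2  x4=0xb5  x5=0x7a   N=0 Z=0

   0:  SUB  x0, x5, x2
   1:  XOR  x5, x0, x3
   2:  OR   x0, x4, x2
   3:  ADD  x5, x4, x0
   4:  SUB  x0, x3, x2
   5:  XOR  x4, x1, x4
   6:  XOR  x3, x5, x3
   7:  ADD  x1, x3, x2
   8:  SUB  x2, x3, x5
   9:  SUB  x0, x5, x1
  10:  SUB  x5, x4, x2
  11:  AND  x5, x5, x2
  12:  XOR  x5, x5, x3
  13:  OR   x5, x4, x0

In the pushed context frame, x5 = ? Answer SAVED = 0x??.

after  0: x0=0x37 x1=0xc1 x2=0x43 x3=0xc2 x4=0xb5 x5=0x7a  N=0 Z=0
after  1: x0=0x37 x1=0xc1 x2=0x43 x3=0xc2 x4=0xb5 x5=0xf5  N=1 Z=0
after  2: x0=0xf7 x1=0xc1 x2=0x43 x3=0xc2 x4=0xb5 x5=0xf5  N=1 Z=0
after  3: x0=0xf7 x1=0xc1 x2=0x43 x3=0xc2 x4=0xb5 x5=0xac  N=1 Z=0
after  4: x0=0x7f x1=0xc1 x2=0x43 x3=0xc2 x4=0xb5 x5=0xac  N=0 Z=0
after  5: x0=0x7f x1=0xc1 x2=0x43 x3=0xc2 x4=0x74 x5=0xac  N=0 Z=0
-- IRQ taken; context saved, return-PC = 6 --

SAVED = 0xac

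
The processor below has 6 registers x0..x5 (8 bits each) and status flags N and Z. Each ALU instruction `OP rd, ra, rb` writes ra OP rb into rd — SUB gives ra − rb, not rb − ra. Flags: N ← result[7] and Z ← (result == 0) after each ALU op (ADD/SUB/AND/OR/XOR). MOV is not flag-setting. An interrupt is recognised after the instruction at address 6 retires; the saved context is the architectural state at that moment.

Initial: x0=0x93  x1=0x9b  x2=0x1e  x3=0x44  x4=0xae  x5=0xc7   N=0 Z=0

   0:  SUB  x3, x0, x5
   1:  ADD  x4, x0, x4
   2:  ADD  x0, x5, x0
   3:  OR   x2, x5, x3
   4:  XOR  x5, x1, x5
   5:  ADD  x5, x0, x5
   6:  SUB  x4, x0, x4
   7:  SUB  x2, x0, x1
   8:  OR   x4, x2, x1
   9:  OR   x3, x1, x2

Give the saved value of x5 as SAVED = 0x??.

SAVED = 0xb6

after  0: x0=0x93 x1=0x9b x2=0x1e x3=0xcc x4=0xae x5=0xc7  N=1 Z=0
after  1: x0=0x93 x1=0x9b x2=0x1e x3=0xcc x4=0x41 x5=0xc7  N=0 Z=0
after  2: x0=0x5a x1=0x9b x2=0x1e x3=0xcc x4=0x41 x5=0xc7  N=0 Z=0
after  3: x0=0x5a x1=0x9b x2=0xcf x3=0xcc x4=0x41 x5=0xc7  N=1 Z=0
after  4: x0=0x5a x1=0x9b x2=0xcf x3=0xcc x4=0x41 x5=0x5c  N=0 Z=0
after  5: x0=0x5a x1=0x9b x2=0xcf x3=0xcc x4=0x41 x5=0xb6  N=1 Z=0
after  6: x0=0x5a x1=0x9b x2=0xcf x3=0xcc x4=0x19 x5=0xb6  N=0 Z=0
-- IRQ taken; context saved, return-PC = 7 --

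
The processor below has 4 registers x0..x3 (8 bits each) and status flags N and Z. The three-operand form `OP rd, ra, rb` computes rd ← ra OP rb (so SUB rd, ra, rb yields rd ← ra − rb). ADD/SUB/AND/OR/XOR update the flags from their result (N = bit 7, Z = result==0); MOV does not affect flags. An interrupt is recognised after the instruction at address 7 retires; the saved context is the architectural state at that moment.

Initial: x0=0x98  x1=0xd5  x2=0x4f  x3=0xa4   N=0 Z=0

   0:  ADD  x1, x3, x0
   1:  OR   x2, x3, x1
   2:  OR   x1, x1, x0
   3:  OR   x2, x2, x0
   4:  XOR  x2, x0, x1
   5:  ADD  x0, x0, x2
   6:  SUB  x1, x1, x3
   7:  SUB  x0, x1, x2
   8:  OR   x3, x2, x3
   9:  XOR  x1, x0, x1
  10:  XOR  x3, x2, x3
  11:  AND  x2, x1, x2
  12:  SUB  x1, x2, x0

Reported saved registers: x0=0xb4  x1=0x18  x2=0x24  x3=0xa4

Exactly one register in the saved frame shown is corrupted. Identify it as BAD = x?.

after  0: x0=0x98 x1=0x3c x2=0x4f x3=0xa4  N=0 Z=0
after  1: x0=0x98 x1=0x3c x2=0xbc x3=0xa4  N=1 Z=0
after  2: x0=0x98 x1=0xbc x2=0xbc x3=0xa4  N=1 Z=0
after  3: x0=0x98 x1=0xbc x2=0xbc x3=0xa4  N=1 Z=0
after  4: x0=0x98 x1=0xbc x2=0x24 x3=0xa4  N=0 Z=0
after  5: x0=0xbc x1=0xbc x2=0x24 x3=0xa4  N=1 Z=0
after  6: x0=0xbc x1=0x18 x2=0x24 x3=0xa4  N=0 Z=0
after  7: x0=0xf4 x1=0x18 x2=0x24 x3=0xa4  N=1 Z=0
-- IRQ taken; context saved, return-PC = 8 --
mismatch: x0: reported 0xb4 vs actual 0xf4

BAD = x0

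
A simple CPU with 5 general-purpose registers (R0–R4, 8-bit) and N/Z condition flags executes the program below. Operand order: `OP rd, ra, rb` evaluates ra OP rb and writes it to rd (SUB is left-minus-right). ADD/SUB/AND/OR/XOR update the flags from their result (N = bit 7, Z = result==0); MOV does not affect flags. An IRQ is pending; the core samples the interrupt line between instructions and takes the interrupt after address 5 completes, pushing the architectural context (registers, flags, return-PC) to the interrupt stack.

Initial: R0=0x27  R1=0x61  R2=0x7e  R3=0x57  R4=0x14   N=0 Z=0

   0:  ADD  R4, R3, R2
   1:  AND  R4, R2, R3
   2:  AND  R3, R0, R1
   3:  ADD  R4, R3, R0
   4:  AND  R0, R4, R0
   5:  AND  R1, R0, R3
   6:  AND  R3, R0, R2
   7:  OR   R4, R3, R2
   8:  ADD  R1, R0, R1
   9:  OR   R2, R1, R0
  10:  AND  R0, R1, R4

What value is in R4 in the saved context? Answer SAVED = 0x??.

after  0: R0=0x27 R1=0x61 R2=0x7e R3=0x57 R4=0xd5  N=1 Z=0
after  1: R0=0x27 R1=0x61 R2=0x7e R3=0x57 R4=0x56  N=0 Z=0
after  2: R0=0x27 R1=0x61 R2=0x7e R3=0x21 R4=0x56  N=0 Z=0
after  3: R0=0x27 R1=0x61 R2=0x7e R3=0x21 R4=0x48  N=0 Z=0
after  4: R0=0x00 R1=0x61 R2=0x7e R3=0x21 R4=0x48  N=0 Z=1
after  5: R0=0x00 R1=0x00 R2=0x7e R3=0x21 R4=0x48  N=0 Z=1
-- IRQ taken; context saved, return-PC = 6 --

SAVED = 0x48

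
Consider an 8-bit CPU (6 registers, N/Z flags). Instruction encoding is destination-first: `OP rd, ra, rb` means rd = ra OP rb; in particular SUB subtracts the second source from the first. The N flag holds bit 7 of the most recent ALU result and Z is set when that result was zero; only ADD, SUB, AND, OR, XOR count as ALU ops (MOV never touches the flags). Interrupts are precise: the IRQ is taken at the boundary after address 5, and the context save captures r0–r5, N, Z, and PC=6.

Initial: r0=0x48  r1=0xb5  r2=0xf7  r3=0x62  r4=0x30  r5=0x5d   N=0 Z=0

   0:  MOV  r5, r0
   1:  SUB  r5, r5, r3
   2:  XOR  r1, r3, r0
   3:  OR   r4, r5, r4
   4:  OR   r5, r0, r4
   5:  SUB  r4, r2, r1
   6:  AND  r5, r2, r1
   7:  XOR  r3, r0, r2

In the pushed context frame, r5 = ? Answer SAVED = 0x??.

SAVED = 0xfe

after  0: r0=0x48 r1=0xb5 r2=0xf7 r3=0x62 r4=0x30 r5=0x48  N=0 Z=0
after  1: r0=0x48 r1=0xb5 r2=0xf7 r3=0x62 r4=0x30 r5=0xe6  N=1 Z=0
after  2: r0=0x48 r1=0x2a r2=0xf7 r3=0x62 r4=0x30 r5=0xe6  N=0 Z=0
after  3: r0=0x48 r1=0x2a r2=0xf7 r3=0x62 r4=0xf6 r5=0xe6  N=1 Z=0
after  4: r0=0x48 r1=0x2a r2=0xf7 r3=0x62 r4=0xf6 r5=0xfe  N=1 Z=0
after  5: r0=0x48 r1=0x2a r2=0xf7 r3=0x62 r4=0xcd r5=0xfe  N=1 Z=0
-- IRQ taken; context saved, return-PC = 6 --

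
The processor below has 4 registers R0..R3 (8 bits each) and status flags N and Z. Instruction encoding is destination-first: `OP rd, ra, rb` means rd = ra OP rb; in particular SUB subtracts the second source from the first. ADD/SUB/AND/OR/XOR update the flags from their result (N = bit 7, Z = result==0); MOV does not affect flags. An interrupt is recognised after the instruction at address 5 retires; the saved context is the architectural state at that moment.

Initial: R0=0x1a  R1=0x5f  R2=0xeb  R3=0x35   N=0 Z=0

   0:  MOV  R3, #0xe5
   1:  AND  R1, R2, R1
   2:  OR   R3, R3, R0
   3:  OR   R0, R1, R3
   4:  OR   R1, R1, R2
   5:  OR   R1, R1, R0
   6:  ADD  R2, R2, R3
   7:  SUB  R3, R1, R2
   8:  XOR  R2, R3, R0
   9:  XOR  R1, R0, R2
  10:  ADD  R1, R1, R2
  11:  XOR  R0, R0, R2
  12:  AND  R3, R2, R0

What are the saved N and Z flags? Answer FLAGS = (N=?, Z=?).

FLAGS = (N=1, Z=0)

after  0: R0=0x1a R1=0x5f R2=0xeb R3=0xe5  N=0 Z=0
after  1: R0=0x1a R1=0x4b R2=0xeb R3=0xe5  N=0 Z=0
after  2: R0=0x1a R1=0x4b R2=0xeb R3=0xff  N=1 Z=0
after  3: R0=0xff R1=0x4b R2=0xeb R3=0xff  N=1 Z=0
after  4: R0=0xff R1=0xeb R2=0xeb R3=0xff  N=1 Z=0
after  5: R0=0xff R1=0xff R2=0xeb R3=0xff  N=1 Z=0
-- IRQ taken; context saved, return-PC = 6 --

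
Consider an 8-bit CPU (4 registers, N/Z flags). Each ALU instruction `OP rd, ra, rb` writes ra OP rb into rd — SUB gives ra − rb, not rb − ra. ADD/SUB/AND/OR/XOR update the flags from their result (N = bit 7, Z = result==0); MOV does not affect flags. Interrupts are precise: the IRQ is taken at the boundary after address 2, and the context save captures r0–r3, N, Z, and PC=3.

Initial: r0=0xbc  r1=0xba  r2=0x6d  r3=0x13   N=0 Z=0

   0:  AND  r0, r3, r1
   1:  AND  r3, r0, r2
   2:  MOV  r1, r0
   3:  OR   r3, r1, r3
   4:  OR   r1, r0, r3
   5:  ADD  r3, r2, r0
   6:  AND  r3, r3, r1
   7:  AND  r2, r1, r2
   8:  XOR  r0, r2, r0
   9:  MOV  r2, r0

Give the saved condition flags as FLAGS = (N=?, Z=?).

FLAGS = (N=0, Z=1)

after  0: r0=0x12 r1=0xba r2=0x6d r3=0x13  N=0 Z=0
after  1: r0=0x12 r1=0xba r2=0x6d r3=0x00  N=0 Z=1
after  2: r0=0x12 r1=0x12 r2=0x6d r3=0x00  N=0 Z=1
-- IRQ taken; context saved, return-PC = 3 --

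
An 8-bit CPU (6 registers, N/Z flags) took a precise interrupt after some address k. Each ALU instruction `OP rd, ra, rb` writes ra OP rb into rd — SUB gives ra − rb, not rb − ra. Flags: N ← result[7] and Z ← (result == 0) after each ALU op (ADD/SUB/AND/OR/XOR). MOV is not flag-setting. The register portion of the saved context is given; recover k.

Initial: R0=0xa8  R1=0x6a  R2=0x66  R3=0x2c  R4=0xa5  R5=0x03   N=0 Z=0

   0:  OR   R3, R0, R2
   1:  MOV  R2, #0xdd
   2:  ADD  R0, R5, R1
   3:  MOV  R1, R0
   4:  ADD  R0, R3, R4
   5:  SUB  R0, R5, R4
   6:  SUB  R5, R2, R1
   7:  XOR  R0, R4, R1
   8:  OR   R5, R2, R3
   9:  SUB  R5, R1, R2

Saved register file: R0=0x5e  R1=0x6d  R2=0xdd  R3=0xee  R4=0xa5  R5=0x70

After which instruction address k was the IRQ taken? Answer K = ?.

K = 6

after  0: R0=0xa8 R1=0x6a R2=0x66 R3=0xee R4=0xa5 R5=0x03  N=1 Z=0
after  1: R0=0xa8 R1=0x6a R2=0xdd R3=0xee R4=0xa5 R5=0x03  N=1 Z=0
after  2: R0=0x6d R1=0x6a R2=0xdd R3=0xee R4=0xa5 R5=0x03  N=0 Z=0
after  3: R0=0x6d R1=0x6d R2=0xdd R3=0xee R4=0xa5 R5=0x03  N=0 Z=0
after  4: R0=0x93 R1=0x6d R2=0xdd R3=0xee R4=0xa5 R5=0x03  N=1 Z=0
after  5: R0=0x5e R1=0x6d R2=0xdd R3=0xee R4=0xa5 R5=0x03  N=0 Z=0
after  6: R0=0x5e R1=0x6d R2=0xdd R3=0xee R4=0xa5 R5=0x70  N=0 Z=0
-- IRQ taken; context saved, return-PC = 7 --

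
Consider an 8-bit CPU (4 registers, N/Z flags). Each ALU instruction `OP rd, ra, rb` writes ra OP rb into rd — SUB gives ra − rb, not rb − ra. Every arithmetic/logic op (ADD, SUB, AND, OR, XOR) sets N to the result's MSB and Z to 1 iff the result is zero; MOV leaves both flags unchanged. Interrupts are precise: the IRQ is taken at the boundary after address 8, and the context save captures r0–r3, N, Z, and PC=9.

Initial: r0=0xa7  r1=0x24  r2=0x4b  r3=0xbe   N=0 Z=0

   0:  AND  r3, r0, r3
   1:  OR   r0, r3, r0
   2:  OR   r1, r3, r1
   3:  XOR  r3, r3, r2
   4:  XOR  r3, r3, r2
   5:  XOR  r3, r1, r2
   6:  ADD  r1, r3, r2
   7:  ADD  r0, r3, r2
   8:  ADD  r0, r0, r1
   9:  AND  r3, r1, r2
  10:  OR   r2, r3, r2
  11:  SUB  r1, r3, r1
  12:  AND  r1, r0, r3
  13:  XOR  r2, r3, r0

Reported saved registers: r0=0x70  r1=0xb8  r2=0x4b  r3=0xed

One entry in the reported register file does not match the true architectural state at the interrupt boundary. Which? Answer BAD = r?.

BAD = r1

after  0: r0=0xa7 r1=0x24 r2=0x4b r3=0xa6  N=1 Z=0
after  1: r0=0xa7 r1=0x24 r2=0x4b r3=0xa6  N=1 Z=0
after  2: r0=0xa7 r1=0xa6 r2=0x4b r3=0xa6  N=1 Z=0
after  3: r0=0xa7 r1=0xa6 r2=0x4b r3=0xed  N=1 Z=0
after  4: r0=0xa7 r1=0xa6 r2=0x4b r3=0xa6  N=1 Z=0
after  5: r0=0xa7 r1=0xa6 r2=0x4b r3=0xed  N=1 Z=0
after  6: r0=0xa7 r1=0x38 r2=0x4b r3=0xed  N=0 Z=0
after  7: r0=0x38 r1=0x38 r2=0x4b r3=0xed  N=0 Z=0
after  8: r0=0x70 r1=0x38 r2=0x4b r3=0xed  N=0 Z=0
-- IRQ taken; context saved, return-PC = 9 --
mismatch: r1: reported 0xb8 vs actual 0x38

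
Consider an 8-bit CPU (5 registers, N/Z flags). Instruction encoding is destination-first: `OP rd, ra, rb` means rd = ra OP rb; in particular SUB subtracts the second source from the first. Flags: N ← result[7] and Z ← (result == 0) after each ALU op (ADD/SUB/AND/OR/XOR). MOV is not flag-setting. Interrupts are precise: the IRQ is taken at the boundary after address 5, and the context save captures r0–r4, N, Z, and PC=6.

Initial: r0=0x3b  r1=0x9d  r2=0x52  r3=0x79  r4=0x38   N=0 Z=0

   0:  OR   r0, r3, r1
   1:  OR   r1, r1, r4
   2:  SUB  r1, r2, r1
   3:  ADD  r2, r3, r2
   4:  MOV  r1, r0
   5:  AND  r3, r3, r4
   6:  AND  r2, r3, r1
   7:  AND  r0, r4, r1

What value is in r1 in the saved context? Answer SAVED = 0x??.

after  0: r0=0xfd r1=0x9d r2=0x52 r3=0x79 r4=0x38  N=1 Z=0
after  1: r0=0xfd r1=0xbd r2=0x52 r3=0x79 r4=0x38  N=1 Z=0
after  2: r0=0xfd r1=0x95 r2=0x52 r3=0x79 r4=0x38  N=1 Z=0
after  3: r0=0xfd r1=0x95 r2=0xcb r3=0x79 r4=0x38  N=1 Z=0
after  4: r0=0xfd r1=0xfd r2=0xcb r3=0x79 r4=0x38  N=1 Z=0
after  5: r0=0xfd r1=0xfd r2=0xcb r3=0x38 r4=0x38  N=0 Z=0
-- IRQ taken; context saved, return-PC = 6 --

SAVED = 0xfd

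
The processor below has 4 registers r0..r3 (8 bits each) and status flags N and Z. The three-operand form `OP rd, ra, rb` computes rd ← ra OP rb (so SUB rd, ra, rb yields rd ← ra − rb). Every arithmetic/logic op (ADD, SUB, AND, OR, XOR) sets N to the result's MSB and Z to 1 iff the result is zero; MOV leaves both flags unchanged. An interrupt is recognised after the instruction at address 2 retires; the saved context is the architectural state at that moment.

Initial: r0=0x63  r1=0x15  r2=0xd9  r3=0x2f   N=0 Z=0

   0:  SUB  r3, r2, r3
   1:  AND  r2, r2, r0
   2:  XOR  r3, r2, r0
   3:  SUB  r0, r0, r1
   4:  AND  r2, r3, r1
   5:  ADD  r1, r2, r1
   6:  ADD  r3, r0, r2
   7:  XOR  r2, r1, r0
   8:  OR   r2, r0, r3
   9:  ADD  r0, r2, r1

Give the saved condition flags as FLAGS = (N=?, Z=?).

after  0: r0=0x63 r1=0x15 r2=0xd9 r3=0xaa  N=1 Z=0
after  1: r0=0x63 r1=0x15 r2=0x41 r3=0xaa  N=0 Z=0
after  2: r0=0x63 r1=0x15 r2=0x41 r3=0x22  N=0 Z=0
-- IRQ taken; context saved, return-PC = 3 --

FLAGS = (N=0, Z=0)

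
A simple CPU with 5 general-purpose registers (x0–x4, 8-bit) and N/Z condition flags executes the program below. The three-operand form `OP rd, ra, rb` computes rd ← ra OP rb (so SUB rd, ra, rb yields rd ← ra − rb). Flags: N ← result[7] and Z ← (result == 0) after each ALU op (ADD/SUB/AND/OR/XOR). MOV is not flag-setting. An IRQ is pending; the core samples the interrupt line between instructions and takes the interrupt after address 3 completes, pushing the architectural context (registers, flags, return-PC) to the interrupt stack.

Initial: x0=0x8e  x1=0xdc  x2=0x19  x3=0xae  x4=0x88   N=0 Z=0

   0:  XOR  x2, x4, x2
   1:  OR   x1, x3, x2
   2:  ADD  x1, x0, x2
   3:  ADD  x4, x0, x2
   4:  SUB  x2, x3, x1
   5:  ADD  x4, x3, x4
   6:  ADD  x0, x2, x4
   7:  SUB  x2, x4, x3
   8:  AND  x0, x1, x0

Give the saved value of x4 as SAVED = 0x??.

after  0: x0=0x8e x1=0xdc x2=0x91 x3=0xae x4=0x88  N=1 Z=0
after  1: x0=0x8e x1=0xbf x2=0x91 x3=0xae x4=0x88  N=1 Z=0
after  2: x0=0x8e x1=0x1f x2=0x91 x3=0xae x4=0x88  N=0 Z=0
after  3: x0=0x8e x1=0x1f x2=0x91 x3=0xae x4=0x1f  N=0 Z=0
-- IRQ taken; context saved, return-PC = 4 --

SAVED = 0x1f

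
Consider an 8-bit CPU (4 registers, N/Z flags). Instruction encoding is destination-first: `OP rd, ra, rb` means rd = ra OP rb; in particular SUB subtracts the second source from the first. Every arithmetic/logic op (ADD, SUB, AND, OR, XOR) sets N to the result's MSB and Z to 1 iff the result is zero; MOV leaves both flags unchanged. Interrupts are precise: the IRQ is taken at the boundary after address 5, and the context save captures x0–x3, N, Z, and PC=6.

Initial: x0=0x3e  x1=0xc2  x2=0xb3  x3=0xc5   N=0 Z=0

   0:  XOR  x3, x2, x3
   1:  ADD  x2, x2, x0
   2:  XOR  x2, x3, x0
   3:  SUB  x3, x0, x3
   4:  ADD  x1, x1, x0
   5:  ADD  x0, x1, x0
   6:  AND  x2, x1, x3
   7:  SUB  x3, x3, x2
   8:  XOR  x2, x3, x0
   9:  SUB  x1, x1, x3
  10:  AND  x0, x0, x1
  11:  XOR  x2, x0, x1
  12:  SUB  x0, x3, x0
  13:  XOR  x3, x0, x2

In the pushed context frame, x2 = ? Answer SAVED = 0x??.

SAVED = 0x48

after  0: x0=0x3e x1=0xc2 x2=0xb3 x3=0x76  N=0 Z=0
after  1: x0=0x3e x1=0xc2 x2=0xf1 x3=0x76  N=1 Z=0
after  2: x0=0x3e x1=0xc2 x2=0x48 x3=0x76  N=0 Z=0
after  3: x0=0x3e x1=0xc2 x2=0x48 x3=0xc8  N=1 Z=0
after  4: x0=0x3e x1=0x00 x2=0x48 x3=0xc8  N=0 Z=1
after  5: x0=0x3e x1=0x00 x2=0x48 x3=0xc8  N=0 Z=0
-- IRQ taken; context saved, return-PC = 6 --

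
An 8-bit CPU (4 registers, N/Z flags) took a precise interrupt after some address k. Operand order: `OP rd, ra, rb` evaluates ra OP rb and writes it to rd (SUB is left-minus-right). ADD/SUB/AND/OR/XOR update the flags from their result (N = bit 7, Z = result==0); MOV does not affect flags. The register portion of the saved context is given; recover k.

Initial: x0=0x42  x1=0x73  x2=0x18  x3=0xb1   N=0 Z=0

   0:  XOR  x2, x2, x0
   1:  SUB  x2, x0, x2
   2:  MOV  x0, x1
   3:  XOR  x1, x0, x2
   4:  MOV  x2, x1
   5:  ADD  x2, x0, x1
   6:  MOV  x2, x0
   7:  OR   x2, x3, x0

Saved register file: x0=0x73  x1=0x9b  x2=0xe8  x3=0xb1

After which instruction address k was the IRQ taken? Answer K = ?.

after  0: x0=0x42 x1=0x73 x2=0x5a x3=0xb1  N=0 Z=0
after  1: x0=0x42 x1=0x73 x2=0xe8 x3=0xb1  N=1 Z=0
after  2: x0=0x73 x1=0x73 x2=0xe8 x3=0xb1  N=1 Z=0
after  3: x0=0x73 x1=0x9b x2=0xe8 x3=0xb1  N=1 Z=0
-- IRQ taken; context saved, return-PC = 4 --

K = 3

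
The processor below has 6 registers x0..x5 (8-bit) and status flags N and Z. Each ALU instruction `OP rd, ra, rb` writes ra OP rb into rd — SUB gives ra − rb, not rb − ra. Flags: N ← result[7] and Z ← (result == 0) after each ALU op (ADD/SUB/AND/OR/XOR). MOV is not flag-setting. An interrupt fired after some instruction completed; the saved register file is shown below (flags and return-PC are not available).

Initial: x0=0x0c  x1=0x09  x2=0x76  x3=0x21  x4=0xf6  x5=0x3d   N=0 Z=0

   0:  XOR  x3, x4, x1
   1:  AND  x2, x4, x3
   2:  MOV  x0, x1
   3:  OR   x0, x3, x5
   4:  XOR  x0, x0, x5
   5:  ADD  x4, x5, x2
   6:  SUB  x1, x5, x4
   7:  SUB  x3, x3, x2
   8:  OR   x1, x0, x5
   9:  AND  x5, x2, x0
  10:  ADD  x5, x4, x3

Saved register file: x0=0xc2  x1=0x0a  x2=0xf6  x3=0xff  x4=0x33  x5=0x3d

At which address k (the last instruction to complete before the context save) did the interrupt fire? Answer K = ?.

after  0: x0=0x0c x1=0x09 x2=0x76 x3=0xff x4=0xf6 x5=0x3d  N=1 Z=0
after  1: x0=0x0c x1=0x09 x2=0xf6 x3=0xff x4=0xf6 x5=0x3d  N=1 Z=0
after  2: x0=0x09 x1=0x09 x2=0xf6 x3=0xff x4=0xf6 x5=0x3d  N=1 Z=0
after  3: x0=0xff x1=0x09 x2=0xf6 x3=0xff x4=0xf6 x5=0x3d  N=1 Z=0
after  4: x0=0xc2 x1=0x09 x2=0xf6 x3=0xff x4=0xf6 x5=0x3d  N=1 Z=0
after  5: x0=0xc2 x1=0x09 x2=0xf6 x3=0xff x4=0x33 x5=0x3d  N=0 Z=0
after  6: x0=0xc2 x1=0x0a x2=0xf6 x3=0xff x4=0x33 x5=0x3d  N=0 Z=0
-- IRQ taken; context saved, return-PC = 7 --

K = 6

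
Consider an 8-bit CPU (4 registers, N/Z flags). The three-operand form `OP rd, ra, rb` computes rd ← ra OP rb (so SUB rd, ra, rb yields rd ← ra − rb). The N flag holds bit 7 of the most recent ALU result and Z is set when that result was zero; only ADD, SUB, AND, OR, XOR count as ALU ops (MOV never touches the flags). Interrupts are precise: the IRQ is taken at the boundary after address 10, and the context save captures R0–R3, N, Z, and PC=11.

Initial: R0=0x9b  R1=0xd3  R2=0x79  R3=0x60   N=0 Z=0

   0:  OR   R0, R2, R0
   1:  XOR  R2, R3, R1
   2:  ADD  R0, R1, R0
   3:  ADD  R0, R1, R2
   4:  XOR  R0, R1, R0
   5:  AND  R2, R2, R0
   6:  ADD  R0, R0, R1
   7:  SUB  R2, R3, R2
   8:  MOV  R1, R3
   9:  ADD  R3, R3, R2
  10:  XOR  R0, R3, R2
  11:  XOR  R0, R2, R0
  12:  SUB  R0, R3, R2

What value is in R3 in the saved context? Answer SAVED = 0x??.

SAVED = 0xaf

after  0: R0=0xfb R1=0xd3 R2=0x79 R3=0x60  N=1 Z=0
after  1: R0=0xfb R1=0xd3 R2=0xb3 R3=0x60  N=1 Z=0
after  2: R0=0xce R1=0xd3 R2=0xb3 R3=0x60  N=1 Z=0
after  3: R0=0x86 R1=0xd3 R2=0xb3 R3=0x60  N=1 Z=0
after  4: R0=0x55 R1=0xd3 R2=0xb3 R3=0x60  N=0 Z=0
after  5: R0=0x55 R1=0xd3 R2=0x11 R3=0x60  N=0 Z=0
after  6: R0=0x28 R1=0xd3 R2=0x11 R3=0x60  N=0 Z=0
after  7: R0=0x28 R1=0xd3 R2=0x4f R3=0x60  N=0 Z=0
after  8: R0=0x28 R1=0x60 R2=0x4f R3=0x60  N=0 Z=0
after  9: R0=0x28 R1=0x60 R2=0x4f R3=0xaf  N=1 Z=0
after 10: R0=0xe0 R1=0x60 R2=0x4f R3=0xaf  N=1 Z=0
-- IRQ taken; context saved, return-PC = 11 --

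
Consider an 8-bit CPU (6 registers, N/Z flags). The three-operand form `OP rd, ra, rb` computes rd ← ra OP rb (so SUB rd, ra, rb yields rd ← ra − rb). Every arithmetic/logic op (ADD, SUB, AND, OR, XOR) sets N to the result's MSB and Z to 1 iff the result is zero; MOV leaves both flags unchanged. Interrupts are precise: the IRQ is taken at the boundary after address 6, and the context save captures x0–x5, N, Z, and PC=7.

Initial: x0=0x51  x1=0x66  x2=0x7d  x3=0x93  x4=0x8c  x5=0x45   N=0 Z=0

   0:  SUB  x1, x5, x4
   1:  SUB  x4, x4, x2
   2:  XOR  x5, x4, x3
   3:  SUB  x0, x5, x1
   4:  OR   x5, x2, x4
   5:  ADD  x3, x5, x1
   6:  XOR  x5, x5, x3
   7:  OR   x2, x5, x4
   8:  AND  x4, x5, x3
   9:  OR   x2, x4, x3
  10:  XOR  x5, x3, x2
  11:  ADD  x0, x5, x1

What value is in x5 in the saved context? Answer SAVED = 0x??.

after  0: x0=0x51 x1=0xb9 x2=0x7d x3=0x93 x4=0x8c x5=0x45  N=1 Z=0
after  1: x0=0x51 x1=0xb9 x2=0x7d x3=0x93 x4=0x0f x5=0x45  N=0 Z=0
after  2: x0=0x51 x1=0xb9 x2=0x7d x3=0x93 x4=0x0f x5=0x9c  N=1 Z=0
after  3: x0=0xe3 x1=0xb9 x2=0x7d x3=0x93 x4=0x0f x5=0x9c  N=1 Z=0
after  4: x0=0xe3 x1=0xb9 x2=0x7d x3=0x93 x4=0x0f x5=0x7f  N=0 Z=0
after  5: x0=0xe3 x1=0xb9 x2=0x7d x3=0x38 x4=0x0f x5=0x7f  N=0 Z=0
after  6: x0=0xe3 x1=0xb9 x2=0x7d x3=0x38 x4=0x0f x5=0x47  N=0 Z=0
-- IRQ taken; context saved, return-PC = 7 --

SAVED = 0x47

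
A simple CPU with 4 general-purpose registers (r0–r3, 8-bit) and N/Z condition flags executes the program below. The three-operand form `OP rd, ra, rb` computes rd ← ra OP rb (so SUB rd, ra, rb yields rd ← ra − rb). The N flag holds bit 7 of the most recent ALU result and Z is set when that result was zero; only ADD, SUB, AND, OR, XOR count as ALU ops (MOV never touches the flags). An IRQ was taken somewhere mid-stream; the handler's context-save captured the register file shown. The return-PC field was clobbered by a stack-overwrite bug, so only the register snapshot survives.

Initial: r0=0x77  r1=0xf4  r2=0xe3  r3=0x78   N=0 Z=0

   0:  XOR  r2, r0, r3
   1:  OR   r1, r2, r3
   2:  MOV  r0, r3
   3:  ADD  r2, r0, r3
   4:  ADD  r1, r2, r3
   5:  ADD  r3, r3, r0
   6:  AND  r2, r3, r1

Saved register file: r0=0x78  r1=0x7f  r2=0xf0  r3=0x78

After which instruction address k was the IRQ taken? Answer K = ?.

K = 3

after  0: r0=0x77 r1=0xf4 r2=0x0f r3=0x78  N=0 Z=0
after  1: r0=0x77 r1=0x7f r2=0x0f r3=0x78  N=0 Z=0
after  2: r0=0x78 r1=0x7f r2=0x0f r3=0x78  N=0 Z=0
after  3: r0=0x78 r1=0x7f r2=0xf0 r3=0x78  N=1 Z=0
-- IRQ taken; context saved, return-PC = 4 --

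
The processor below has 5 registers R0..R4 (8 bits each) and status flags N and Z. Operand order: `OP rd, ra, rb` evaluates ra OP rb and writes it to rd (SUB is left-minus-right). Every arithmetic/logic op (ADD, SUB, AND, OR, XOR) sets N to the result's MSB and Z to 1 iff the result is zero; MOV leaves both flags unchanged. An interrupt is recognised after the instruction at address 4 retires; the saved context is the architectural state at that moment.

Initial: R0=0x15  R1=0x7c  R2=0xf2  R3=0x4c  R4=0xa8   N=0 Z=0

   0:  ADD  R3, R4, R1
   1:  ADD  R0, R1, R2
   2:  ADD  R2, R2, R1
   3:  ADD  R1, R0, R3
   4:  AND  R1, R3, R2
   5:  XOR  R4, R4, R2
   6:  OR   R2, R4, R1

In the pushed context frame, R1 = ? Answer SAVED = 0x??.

SAVED = 0x24

after  0: R0=0x15 R1=0x7c R2=0xf2 R3=0x24 R4=0xa8  N=0 Z=0
after  1: R0=0x6e R1=0x7c R2=0xf2 R3=0x24 R4=0xa8  N=0 Z=0
after  2: R0=0x6e R1=0x7c R2=0x6e R3=0x24 R4=0xa8  N=0 Z=0
after  3: R0=0x6e R1=0x92 R2=0x6e R3=0x24 R4=0xa8  N=1 Z=0
after  4: R0=0x6e R1=0x24 R2=0x6e R3=0x24 R4=0xa8  N=0 Z=0
-- IRQ taken; context saved, return-PC = 5 --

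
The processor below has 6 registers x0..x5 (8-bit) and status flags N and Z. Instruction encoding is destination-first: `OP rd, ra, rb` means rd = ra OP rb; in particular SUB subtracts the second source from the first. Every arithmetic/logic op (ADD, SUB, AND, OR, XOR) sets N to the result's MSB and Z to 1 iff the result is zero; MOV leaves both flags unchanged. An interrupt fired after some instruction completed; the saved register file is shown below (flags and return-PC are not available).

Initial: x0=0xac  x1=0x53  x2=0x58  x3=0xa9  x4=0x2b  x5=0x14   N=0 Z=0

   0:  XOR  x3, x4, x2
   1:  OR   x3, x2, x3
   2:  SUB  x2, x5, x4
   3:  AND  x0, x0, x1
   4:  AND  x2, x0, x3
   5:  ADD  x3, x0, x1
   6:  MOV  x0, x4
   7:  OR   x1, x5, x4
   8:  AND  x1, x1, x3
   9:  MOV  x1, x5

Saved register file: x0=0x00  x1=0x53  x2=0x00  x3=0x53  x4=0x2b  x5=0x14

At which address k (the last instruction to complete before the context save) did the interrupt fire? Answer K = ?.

after  0: x0=0xac x1=0x53 x2=0x58 x3=0x73 x4=0x2b x5=0x14  N=0 Z=0
after  1: x0=0xac x1=0x53 x2=0x58 x3=0x7b x4=0x2b x5=0x14  N=0 Z=0
after  2: x0=0xac x1=0x53 x2=0xe9 x3=0x7b x4=0x2b x5=0x14  N=1 Z=0
after  3: x0=0x00 x1=0x53 x2=0xe9 x3=0x7b x4=0x2b x5=0x14  N=0 Z=1
after  4: x0=0x00 x1=0x53 x2=0x00 x3=0x7b x4=0x2b x5=0x14  N=0 Z=1
after  5: x0=0x00 x1=0x53 x2=0x00 x3=0x53 x4=0x2b x5=0x14  N=0 Z=0
-- IRQ taken; context saved, return-PC = 6 --

K = 5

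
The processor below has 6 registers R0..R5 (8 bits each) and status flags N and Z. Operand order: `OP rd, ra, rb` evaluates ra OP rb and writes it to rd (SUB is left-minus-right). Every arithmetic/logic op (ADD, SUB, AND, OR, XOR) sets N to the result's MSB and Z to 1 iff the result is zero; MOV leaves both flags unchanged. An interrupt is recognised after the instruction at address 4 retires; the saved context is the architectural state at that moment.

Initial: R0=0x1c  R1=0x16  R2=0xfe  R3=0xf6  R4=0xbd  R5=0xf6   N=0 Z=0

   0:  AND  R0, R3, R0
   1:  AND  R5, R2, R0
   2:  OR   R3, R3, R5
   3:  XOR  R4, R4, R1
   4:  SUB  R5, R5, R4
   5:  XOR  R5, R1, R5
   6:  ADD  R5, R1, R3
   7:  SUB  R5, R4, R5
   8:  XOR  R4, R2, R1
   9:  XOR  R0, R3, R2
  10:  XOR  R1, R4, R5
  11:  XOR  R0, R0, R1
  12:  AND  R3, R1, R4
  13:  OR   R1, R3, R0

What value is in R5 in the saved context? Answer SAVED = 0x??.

after  0: R0=0x14 R1=0x16 R2=0xfe R3=0xf6 R4=0xbd R5=0xf6  N=0 Z=0
after  1: R0=0x14 R1=0x16 R2=0xfe R3=0xf6 R4=0xbd R5=0x14  N=0 Z=0
after  2: R0=0x14 R1=0x16 R2=0xfe R3=0xf6 R4=0xbd R5=0x14  N=1 Z=0
after  3: R0=0x14 R1=0x16 R2=0xfe R3=0xf6 R4=0xab R5=0x14  N=1 Z=0
after  4: R0=0x14 R1=0x16 R2=0xfe R3=0xf6 R4=0xab R5=0x69  N=0 Z=0
-- IRQ taken; context saved, return-PC = 5 --

SAVED = 0x69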